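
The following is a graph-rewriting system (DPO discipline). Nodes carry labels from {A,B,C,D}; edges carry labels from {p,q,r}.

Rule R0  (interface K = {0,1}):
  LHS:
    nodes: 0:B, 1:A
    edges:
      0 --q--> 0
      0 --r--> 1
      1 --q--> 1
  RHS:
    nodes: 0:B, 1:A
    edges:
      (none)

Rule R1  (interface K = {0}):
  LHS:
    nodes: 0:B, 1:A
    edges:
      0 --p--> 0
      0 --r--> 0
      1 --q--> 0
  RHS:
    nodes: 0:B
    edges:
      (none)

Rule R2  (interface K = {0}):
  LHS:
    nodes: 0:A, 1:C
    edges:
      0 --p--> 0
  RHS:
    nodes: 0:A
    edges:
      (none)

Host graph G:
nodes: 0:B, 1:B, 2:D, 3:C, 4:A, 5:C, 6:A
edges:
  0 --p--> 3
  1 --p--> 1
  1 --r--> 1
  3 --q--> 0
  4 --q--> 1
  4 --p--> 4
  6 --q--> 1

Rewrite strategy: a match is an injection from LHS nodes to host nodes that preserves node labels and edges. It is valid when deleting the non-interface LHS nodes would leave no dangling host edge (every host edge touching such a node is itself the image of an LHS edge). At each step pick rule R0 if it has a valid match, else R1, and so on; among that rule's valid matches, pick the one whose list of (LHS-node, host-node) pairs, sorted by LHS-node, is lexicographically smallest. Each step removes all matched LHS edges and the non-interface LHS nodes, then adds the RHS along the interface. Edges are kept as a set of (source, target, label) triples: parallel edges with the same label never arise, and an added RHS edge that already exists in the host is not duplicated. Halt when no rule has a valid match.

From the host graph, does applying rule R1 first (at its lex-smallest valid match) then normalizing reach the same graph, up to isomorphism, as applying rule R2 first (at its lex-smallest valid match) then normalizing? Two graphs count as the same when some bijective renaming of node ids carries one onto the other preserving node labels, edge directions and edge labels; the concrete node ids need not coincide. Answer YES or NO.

Answer: YES

Derivation:
branch R1-first: apply at {0↦1, 1↦6} → |E|=4, then 1 more step(s) → NF |V|=5 |E|=3 V={0:B, 1:B, 2:D, 3:C, 4:A} E=0-p->3 3-q->0 4-q->1
branch R2-first: apply at {0↦4, 1↦5} → |E|=6, then 1 more step(s) → NF |V|=5 |E|=3 V={0:B, 1:B, 2:D, 3:C, 6:A} E=0-p->3 3-q->0 6-q->1
graphs isomorphic (equal up to label-preserving node renaming)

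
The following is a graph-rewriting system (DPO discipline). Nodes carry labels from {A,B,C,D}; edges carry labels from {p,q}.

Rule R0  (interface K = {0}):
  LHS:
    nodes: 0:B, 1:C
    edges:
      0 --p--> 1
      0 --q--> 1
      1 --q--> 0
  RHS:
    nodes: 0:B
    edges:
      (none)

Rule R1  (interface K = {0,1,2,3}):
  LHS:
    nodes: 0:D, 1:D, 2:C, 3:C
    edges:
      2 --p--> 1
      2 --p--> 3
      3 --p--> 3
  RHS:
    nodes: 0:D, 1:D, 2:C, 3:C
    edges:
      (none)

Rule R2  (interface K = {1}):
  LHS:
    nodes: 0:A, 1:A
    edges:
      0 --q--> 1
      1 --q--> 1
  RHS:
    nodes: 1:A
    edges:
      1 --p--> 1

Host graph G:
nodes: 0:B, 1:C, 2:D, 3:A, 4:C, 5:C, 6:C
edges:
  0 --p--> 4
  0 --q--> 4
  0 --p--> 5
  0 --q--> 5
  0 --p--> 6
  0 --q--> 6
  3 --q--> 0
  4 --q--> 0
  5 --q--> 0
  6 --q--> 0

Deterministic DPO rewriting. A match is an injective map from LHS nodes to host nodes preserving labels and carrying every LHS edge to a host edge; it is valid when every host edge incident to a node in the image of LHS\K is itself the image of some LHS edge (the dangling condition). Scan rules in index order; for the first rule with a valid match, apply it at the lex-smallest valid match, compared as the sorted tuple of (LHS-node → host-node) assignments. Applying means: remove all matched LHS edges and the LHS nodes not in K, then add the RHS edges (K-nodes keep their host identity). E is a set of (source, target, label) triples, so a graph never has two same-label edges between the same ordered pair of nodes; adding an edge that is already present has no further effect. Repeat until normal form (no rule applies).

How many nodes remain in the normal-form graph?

initial: |V|=7 |E|=10  E = 0-p->4 0-q->4 0-p->5 0-q->5 0-p->6 0-q->6 3-q->0 4-q->0 5-q->0 6-q->0
step 1: apply R0 at {0↦0, 1↦4}  → |V|=6 |E|=7  E = 0-p->5 0-q->5 0-p->6 0-q->6 3-q->0 5-q->0 6-q->0
step 2: apply R0 at {0↦0, 1↦5}  → |V|=5 |E|=4  E = 0-p->6 0-q->6 3-q->0 6-q->0
step 3: apply R0 at {0↦0, 1↦6}  → |V|=4 |E|=1  E = 3-q->0
halt: no rule applies after step 3
NF nodes: {0:B, 1:C, 2:D, 3:A}

Answer: 4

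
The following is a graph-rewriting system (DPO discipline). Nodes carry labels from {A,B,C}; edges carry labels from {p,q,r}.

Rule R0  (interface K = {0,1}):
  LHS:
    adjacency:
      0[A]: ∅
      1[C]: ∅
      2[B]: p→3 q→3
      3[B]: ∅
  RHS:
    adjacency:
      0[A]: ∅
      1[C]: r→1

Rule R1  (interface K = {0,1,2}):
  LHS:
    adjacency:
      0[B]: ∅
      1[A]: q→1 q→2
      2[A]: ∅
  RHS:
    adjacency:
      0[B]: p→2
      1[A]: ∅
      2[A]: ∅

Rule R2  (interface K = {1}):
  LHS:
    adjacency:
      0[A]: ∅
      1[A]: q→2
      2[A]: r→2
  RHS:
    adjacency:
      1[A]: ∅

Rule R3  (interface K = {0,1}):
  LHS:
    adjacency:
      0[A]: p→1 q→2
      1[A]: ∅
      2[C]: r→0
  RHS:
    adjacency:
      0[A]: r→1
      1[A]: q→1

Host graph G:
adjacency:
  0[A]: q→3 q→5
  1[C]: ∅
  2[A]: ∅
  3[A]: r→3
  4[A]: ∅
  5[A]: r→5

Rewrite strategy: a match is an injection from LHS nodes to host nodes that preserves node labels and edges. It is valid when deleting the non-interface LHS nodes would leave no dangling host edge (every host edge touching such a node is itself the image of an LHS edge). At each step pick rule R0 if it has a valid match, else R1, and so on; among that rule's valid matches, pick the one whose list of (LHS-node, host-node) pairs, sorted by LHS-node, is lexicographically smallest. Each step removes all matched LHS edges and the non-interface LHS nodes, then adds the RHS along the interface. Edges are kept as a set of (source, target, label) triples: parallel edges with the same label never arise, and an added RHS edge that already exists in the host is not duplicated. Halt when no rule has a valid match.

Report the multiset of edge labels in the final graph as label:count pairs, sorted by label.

[0] host  ⇒  6 nodes, 4 edges  {0-q->3 0-q->5 3-r->3 5-r->5}
[1] R2 @ {0↦2, 1↦0, 2↦3}  ⇒  4 nodes, 2 edges  {0-q->5 5-r->5}
[2] R2 @ {0↦4, 1↦0, 2↦5}  ⇒  2 nodes, 0 edges  {∅}
halt: no rule applies after step 2
NF edges: []

Answer: (no edges)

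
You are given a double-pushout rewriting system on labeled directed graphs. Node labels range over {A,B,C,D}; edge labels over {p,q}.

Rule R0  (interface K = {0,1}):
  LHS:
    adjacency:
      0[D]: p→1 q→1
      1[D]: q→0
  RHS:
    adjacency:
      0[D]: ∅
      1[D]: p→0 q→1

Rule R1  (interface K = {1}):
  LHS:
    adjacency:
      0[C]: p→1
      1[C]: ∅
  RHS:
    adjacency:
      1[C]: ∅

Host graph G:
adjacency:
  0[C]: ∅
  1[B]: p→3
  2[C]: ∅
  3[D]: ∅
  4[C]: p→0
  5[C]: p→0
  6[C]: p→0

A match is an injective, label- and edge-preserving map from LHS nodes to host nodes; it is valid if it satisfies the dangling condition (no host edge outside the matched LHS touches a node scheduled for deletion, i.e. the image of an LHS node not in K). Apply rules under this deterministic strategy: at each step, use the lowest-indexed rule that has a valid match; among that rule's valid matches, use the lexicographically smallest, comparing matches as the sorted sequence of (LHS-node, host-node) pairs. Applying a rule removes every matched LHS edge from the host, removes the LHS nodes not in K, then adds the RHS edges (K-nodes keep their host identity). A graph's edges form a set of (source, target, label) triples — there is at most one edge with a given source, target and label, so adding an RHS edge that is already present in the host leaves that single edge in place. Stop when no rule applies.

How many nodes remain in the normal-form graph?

start.  V:7 E:4  edges: 1-p->3 4-p->0 5-p->0 6-p->0
1. fire R1 via {0↦4, 1↦0}  →  V:6 E:3  edges: 1-p->3 5-p->0 6-p->0
2. fire R1 via {0↦5, 1↦0}  →  V:5 E:2  edges: 1-p->3 6-p->0
3. fire R1 via {0↦6, 1↦0}  →  V:4 E:1  edges: 1-p->3
normal form: no rule applies after step 3
NF nodes: {0:C, 1:B, 2:C, 3:D}

Answer: 4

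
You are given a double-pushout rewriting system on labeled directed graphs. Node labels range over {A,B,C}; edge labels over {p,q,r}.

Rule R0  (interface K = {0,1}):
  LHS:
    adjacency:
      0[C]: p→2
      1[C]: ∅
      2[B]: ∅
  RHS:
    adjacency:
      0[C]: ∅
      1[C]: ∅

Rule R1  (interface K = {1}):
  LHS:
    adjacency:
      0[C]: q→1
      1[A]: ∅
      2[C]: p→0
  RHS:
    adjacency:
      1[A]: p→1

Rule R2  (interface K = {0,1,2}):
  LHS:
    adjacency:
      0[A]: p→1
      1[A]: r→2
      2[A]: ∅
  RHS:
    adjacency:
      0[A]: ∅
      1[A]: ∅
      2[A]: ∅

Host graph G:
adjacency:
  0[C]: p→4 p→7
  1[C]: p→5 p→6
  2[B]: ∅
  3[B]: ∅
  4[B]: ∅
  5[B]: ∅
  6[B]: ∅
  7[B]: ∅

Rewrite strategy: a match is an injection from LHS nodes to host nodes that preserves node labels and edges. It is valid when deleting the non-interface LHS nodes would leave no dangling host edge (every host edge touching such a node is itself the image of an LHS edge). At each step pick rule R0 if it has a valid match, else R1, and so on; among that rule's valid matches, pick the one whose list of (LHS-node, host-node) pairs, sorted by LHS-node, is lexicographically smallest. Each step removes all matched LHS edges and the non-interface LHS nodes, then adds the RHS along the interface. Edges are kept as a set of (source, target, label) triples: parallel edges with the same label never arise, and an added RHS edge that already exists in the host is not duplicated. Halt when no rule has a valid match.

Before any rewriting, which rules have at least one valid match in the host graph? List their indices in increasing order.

R0: 4 valid matches — {0↦0, 1↦1, 2↦4}, {0↦0, 1↦1, 2↦7}, {0↦1, 1↦0, 2↦5} (+1 more)
R1: no valid match — LHS pattern not found
R2: no valid match — LHS pattern not found

Answer: [R0]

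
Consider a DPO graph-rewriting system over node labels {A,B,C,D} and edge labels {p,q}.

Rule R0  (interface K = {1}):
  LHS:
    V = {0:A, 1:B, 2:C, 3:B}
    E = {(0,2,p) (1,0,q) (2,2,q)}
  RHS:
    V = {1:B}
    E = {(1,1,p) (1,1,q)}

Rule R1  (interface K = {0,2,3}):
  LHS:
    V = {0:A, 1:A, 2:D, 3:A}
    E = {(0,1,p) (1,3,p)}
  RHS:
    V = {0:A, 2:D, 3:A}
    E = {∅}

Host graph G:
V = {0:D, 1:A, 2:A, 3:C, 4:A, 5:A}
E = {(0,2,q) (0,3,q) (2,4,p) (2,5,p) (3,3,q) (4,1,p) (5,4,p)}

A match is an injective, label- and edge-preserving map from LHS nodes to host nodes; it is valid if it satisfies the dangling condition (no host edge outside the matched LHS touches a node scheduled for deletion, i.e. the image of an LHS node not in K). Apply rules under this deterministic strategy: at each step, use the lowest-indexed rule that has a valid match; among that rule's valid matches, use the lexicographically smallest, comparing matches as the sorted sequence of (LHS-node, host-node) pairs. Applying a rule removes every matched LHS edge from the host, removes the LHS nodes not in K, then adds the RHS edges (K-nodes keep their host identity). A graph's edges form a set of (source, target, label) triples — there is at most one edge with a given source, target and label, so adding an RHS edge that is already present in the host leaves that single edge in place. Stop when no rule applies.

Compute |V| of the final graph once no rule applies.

Answer: 4

Derivation:
initial: |V|=6 |E|=7  E = 0-q->2 0-q->3 2-p->4 2-p->5 3-q->3 4-p->1 5-p->4
step 1: apply R1 at {0↦2, 1↦5, 2↦0, 3↦4}  → |V|=5 |E|=5  E = 0-q->2 0-q->3 2-p->4 3-q->3 4-p->1
step 2: apply R1 at {0↦2, 1↦4, 2↦0, 3↦1}  → |V|=4 |E|=3  E = 0-q->2 0-q->3 3-q->3
normal form: no rule applies after step 2
NF nodes: {0:D, 1:A, 2:A, 3:C}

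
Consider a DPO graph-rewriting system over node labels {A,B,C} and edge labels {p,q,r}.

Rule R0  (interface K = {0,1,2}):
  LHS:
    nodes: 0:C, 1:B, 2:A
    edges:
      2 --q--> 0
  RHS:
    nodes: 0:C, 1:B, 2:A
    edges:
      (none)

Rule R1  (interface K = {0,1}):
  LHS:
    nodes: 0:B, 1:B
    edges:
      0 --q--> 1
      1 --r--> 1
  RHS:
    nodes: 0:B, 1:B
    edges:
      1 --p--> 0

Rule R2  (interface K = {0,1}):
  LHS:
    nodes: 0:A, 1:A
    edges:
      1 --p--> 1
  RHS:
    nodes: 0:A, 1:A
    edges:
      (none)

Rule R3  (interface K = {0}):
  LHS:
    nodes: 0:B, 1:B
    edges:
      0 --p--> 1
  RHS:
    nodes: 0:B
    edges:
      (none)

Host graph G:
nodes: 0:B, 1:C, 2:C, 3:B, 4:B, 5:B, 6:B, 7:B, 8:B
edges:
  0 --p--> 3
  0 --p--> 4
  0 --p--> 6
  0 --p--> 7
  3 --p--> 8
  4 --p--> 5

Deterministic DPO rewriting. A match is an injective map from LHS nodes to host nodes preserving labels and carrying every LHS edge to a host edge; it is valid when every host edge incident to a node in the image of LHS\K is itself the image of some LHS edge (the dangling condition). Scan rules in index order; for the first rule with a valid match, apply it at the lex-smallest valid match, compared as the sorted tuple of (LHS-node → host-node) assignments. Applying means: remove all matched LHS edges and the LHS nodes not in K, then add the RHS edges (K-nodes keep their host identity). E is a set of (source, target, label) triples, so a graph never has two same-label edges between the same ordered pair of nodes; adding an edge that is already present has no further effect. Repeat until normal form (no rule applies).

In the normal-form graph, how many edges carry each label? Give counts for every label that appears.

initial: |V|=9 |E|=6  E = 0-p->3 0-p->4 0-p->6 0-p->7 3-p->8 4-p->5
step 1: apply R3 at {0↦0, 1↦6}  → |V|=8 |E|=5  E = 0-p->3 0-p->4 0-p->7 3-p->8 4-p->5
step 2: apply R3 at {0↦0, 1↦7}  → |V|=7 |E|=4  E = 0-p->3 0-p->4 3-p->8 4-p->5
step 3: apply R3 at {0↦3, 1↦8}  → |V|=6 |E|=3  E = 0-p->3 0-p->4 4-p->5
step 4: apply R3 at {0↦0, 1↦3}  → |V|=5 |E|=2  E = 0-p->4 4-p->5
step 5: apply R3 at {0↦4, 1↦5}  → |V|=4 |E|=1  E = 0-p->4
step 6: apply R3 at {0↦0, 1↦4}  → |V|=3 |E|=0  E = ∅
normal form: no rule applies after step 6
NF edges: []

Answer: (no edges)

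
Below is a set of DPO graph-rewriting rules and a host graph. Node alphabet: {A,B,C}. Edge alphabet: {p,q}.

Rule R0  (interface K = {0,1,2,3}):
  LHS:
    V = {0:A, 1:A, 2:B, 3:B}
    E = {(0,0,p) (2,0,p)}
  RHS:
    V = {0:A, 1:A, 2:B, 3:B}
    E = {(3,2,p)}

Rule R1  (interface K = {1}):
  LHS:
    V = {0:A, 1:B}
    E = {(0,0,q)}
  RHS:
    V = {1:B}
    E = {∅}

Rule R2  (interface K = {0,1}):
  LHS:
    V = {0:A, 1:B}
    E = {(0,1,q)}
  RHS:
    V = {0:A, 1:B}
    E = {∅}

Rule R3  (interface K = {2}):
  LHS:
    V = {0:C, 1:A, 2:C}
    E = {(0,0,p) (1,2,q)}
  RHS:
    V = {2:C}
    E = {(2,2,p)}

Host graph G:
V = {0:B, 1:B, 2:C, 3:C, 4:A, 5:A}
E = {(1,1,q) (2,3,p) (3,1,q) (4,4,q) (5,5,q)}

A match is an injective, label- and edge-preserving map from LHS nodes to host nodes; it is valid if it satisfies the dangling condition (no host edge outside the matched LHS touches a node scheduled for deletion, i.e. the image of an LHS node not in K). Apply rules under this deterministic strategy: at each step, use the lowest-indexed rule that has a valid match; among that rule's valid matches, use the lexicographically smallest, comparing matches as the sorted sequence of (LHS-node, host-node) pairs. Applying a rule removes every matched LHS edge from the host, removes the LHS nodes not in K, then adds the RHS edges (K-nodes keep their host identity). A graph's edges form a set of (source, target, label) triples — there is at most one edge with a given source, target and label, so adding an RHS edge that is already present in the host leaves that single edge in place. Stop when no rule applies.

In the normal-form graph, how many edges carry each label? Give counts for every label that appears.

Answer: p:1 q:2

Steps:
initial: |V|=6 |E|=5  E = 1-q->1 2-p->3 3-q->1 4-q->4 5-q->5
step 1: apply R1 at {0↦4, 1↦0}  → |V|=5 |E|=4  E = 1-q->1 2-p->3 3-q->1 5-q->5
step 2: apply R1 at {0↦5, 1↦0}  → |V|=4 |E|=3  E = 1-q->1 2-p->3 3-q->1
final graph: no rule applies after step 2
NF edges: [(1, 1, 'q'), (2, 3, 'p'), (3, 1, 'q')]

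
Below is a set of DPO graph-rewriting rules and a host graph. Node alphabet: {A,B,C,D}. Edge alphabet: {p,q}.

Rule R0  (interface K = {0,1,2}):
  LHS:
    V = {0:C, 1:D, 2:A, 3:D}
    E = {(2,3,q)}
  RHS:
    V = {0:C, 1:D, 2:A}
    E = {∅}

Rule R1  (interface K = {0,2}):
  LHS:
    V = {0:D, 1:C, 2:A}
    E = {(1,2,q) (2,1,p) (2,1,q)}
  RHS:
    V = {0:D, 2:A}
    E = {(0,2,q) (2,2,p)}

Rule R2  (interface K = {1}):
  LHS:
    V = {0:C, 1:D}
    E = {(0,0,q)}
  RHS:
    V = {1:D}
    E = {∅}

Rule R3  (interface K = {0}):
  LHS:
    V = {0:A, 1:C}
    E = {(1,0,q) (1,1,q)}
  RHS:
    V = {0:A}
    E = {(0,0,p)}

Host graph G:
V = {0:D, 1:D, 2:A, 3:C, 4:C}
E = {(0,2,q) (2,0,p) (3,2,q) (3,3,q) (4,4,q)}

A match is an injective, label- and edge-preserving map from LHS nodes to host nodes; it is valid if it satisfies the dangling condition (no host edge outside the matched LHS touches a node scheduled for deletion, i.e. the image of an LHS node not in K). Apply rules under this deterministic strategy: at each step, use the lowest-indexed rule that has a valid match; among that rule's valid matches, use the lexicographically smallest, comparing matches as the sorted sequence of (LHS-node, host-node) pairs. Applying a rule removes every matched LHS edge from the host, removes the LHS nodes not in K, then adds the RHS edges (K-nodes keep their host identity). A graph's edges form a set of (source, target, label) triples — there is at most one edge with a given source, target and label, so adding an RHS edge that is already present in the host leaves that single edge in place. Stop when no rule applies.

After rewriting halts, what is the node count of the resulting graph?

Answer: 3

Steps:
[0] host  ⇒  5 nodes, 5 edges  {0-q->2 2-p->0 3-q->2 3-q->3 4-q->4}
[1] R2 @ {0↦4, 1↦0}  ⇒  4 nodes, 4 edges  {0-q->2 2-p->0 3-q->2 3-q->3}
[2] R3 @ {0↦2, 1↦3}  ⇒  3 nodes, 3 edges  {0-q->2 2-p->0 2-p->2}
final graph: no rule applies after step 2
NF nodes: {0:D, 1:D, 2:A}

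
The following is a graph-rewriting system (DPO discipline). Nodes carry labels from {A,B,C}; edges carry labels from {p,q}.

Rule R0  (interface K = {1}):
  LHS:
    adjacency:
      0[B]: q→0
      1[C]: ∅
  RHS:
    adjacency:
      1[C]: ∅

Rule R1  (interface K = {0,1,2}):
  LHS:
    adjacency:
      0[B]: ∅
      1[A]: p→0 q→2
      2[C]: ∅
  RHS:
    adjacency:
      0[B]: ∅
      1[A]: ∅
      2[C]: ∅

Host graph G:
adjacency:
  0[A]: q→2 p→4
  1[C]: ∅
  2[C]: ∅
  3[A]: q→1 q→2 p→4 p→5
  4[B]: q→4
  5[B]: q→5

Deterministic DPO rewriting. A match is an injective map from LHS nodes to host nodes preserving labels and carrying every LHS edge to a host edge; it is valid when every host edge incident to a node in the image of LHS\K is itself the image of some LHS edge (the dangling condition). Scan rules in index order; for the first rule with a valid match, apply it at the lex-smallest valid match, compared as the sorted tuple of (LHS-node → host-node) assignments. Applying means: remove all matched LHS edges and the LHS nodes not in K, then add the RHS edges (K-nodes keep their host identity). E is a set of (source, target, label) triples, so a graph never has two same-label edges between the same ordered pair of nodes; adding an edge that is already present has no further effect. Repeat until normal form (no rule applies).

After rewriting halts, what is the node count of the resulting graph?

Answer: 4

Steps:
[0] host  ⇒  6 nodes, 8 edges  {0-q->2 0-p->4 3-q->1 3-q->2 3-p->4 3-p->5 4-q->4 5-q->5}
[1] R1 @ {0↦4, 1↦0, 2↦2}  ⇒  6 nodes, 6 edges  {3-q->1 3-q->2 3-p->4 3-p->5 4-q->4 5-q->5}
[2] R1 @ {0↦4, 1↦3, 2↦1}  ⇒  6 nodes, 4 edges  {3-q->2 3-p->5 4-q->4 5-q->5}
[3] R0 @ {0↦4, 1↦1}  ⇒  5 nodes, 3 edges  {3-q->2 3-p->5 5-q->5}
[4] R1 @ {0↦5, 1↦3, 2↦2}  ⇒  5 nodes, 1 edges  {5-q->5}
[5] R0 @ {0↦5, 1↦1}  ⇒  4 nodes, 0 edges  {∅}
final graph: no rule applies after step 5
NF nodes: {0:A, 1:C, 2:C, 3:A}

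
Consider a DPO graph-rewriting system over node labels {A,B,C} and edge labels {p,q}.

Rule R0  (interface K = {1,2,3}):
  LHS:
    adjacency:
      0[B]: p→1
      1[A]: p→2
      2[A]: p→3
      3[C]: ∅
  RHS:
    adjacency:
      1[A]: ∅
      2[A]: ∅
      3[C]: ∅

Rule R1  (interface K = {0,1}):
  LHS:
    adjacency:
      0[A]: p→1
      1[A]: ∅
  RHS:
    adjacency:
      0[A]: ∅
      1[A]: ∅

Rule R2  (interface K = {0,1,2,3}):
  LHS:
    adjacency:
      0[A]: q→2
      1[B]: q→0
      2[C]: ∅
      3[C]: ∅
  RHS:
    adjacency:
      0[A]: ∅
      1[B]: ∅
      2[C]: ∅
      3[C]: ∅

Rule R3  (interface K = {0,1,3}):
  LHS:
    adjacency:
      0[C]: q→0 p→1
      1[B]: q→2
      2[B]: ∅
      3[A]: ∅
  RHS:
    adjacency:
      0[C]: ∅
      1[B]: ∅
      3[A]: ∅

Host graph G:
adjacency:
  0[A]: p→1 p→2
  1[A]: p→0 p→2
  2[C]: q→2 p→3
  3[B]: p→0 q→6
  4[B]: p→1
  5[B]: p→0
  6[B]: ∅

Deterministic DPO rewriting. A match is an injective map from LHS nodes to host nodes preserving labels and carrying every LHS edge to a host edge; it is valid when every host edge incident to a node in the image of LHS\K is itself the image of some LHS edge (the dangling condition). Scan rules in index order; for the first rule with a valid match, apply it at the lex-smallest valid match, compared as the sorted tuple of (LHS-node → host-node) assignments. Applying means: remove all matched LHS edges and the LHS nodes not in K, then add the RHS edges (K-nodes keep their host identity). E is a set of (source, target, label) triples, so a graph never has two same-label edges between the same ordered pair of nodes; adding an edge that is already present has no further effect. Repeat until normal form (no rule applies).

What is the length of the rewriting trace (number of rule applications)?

Answer: 3

Derivation:
start.  V:7 E:10  edges: 0-p->1 0-p->2 1-p->0 1-p->2 2-q->2 2-p->3 3-p->0 3-q->6 4-p->1 5-p->0
1. fire R0 via {0↦4, 1↦1, 2↦0, 3↦2}  →  V:6 E:7  edges: 0-p->1 1-p->2 2-q->2 2-p->3 3-p->0 3-q->6 5-p->0
2. fire R0 via {0↦5, 1↦0, 2↦1, 3↦2}  →  V:5 E:4  edges: 2-q->2 2-p->3 3-p->0 3-q->6
3. fire R3 via {0↦2, 1↦3, 2↦6, 3↦0}  →  V:4 E:1  edges: 3-p->0
normal form: no rule applies after step 3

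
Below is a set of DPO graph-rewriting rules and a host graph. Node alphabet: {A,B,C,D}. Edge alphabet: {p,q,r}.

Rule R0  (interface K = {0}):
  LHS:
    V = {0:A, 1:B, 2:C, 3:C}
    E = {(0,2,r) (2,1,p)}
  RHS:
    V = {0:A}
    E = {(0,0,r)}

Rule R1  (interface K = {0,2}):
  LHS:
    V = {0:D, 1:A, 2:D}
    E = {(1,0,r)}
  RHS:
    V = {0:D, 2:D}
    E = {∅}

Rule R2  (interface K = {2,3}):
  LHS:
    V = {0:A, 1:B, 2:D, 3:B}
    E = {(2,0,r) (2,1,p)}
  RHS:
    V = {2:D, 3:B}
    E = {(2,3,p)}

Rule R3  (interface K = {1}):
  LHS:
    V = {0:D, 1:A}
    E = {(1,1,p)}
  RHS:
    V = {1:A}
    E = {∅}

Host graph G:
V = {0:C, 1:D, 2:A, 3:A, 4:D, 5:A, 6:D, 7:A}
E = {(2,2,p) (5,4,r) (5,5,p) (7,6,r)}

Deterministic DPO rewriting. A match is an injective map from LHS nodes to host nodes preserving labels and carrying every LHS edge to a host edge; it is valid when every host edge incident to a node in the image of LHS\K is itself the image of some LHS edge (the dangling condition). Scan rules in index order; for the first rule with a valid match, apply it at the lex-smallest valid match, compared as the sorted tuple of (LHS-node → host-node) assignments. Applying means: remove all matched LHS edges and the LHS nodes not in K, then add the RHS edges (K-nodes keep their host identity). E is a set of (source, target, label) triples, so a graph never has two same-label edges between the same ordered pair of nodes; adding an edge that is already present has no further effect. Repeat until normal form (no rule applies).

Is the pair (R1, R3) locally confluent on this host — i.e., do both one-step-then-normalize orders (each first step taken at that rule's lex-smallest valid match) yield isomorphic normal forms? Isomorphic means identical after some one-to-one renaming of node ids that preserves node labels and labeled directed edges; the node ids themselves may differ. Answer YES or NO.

Answer: YES

Derivation:
branch R1-first: apply at {0↦6, 1↦7, 2↦1} → |E|=3, then 2 more step(s) → NF |V|=5 |E|=1 V={0:C, 2:A, 3:A, 4:D, 5:A} E=5-r->4
branch R3-first: apply at {0↦1, 1↦2} → |E|=3, then 2 more step(s) → NF |V|=5 |E|=1 V={0:C, 2:A, 3:A, 4:D, 5:A} E=5-r->4
graphs isomorphic (equal up to label-preserving node renaming)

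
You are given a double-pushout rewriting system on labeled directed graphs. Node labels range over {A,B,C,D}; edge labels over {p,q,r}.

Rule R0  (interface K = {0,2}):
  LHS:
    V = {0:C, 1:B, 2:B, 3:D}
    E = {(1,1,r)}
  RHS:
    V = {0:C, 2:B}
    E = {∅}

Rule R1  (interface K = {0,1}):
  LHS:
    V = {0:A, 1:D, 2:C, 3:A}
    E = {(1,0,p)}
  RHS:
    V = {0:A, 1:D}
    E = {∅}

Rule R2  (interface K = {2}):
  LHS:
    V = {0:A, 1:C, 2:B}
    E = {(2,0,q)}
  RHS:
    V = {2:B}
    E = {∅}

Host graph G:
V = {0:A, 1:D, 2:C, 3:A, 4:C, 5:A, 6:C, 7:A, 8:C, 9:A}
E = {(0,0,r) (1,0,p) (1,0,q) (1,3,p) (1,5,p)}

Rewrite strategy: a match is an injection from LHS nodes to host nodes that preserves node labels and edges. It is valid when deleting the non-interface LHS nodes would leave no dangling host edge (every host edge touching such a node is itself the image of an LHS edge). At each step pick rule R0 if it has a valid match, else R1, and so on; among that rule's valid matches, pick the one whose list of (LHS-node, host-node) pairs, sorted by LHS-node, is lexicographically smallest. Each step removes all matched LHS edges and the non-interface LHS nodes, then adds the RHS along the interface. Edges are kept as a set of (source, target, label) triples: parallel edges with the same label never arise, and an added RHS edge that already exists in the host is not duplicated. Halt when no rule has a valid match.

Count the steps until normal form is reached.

Answer: 3

Rewrite trace:
[0] host  ⇒  10 nodes, 5 edges  {0-r->0 1-p->0 1-q->0 1-p->3 1-p->5}
[1] R1 @ {0↦0, 1↦1, 2↦2, 3↦7}  ⇒  8 nodes, 4 edges  {0-r->0 1-q->0 1-p->3 1-p->5}
[2] R1 @ {0↦3, 1↦1, 2↦4, 3↦9}  ⇒  6 nodes, 3 edges  {0-r->0 1-q->0 1-p->5}
[3] R1 @ {0↦5, 1↦1, 2↦6, 3↦3}  ⇒  4 nodes, 2 edges  {0-r->0 1-q->0}
halt: no rule applies after step 3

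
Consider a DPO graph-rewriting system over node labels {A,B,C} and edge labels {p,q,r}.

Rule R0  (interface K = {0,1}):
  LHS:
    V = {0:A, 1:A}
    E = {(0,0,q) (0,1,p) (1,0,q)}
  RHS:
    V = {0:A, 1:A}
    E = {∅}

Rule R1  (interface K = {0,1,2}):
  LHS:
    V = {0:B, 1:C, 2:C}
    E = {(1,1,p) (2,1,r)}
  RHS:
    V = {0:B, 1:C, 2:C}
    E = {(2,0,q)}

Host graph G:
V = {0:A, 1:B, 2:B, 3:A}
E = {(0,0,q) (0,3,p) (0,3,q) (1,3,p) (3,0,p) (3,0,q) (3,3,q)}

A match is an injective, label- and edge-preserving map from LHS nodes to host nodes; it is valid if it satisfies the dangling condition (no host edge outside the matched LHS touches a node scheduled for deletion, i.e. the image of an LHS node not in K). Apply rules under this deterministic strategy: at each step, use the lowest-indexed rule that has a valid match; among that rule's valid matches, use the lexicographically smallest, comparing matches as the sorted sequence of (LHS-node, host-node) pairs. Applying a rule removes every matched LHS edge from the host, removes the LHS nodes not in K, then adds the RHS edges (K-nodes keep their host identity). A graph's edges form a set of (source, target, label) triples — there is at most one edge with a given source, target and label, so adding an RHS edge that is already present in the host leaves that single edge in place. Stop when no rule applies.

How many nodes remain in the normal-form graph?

start.  V:4 E:7  edges: 0-q->0 0-p->3 0-q->3 1-p->3 3-p->0 3-q->0 3-q->3
1. fire R0 via {0↦0, 1↦3}  →  V:4 E:4  edges: 0-q->3 1-p->3 3-p->0 3-q->3
2. fire R0 via {0↦3, 1↦0}  →  V:4 E:1  edges: 1-p->3
normal form: no rule applies after step 2
NF nodes: {0:A, 1:B, 2:B, 3:A}

Answer: 4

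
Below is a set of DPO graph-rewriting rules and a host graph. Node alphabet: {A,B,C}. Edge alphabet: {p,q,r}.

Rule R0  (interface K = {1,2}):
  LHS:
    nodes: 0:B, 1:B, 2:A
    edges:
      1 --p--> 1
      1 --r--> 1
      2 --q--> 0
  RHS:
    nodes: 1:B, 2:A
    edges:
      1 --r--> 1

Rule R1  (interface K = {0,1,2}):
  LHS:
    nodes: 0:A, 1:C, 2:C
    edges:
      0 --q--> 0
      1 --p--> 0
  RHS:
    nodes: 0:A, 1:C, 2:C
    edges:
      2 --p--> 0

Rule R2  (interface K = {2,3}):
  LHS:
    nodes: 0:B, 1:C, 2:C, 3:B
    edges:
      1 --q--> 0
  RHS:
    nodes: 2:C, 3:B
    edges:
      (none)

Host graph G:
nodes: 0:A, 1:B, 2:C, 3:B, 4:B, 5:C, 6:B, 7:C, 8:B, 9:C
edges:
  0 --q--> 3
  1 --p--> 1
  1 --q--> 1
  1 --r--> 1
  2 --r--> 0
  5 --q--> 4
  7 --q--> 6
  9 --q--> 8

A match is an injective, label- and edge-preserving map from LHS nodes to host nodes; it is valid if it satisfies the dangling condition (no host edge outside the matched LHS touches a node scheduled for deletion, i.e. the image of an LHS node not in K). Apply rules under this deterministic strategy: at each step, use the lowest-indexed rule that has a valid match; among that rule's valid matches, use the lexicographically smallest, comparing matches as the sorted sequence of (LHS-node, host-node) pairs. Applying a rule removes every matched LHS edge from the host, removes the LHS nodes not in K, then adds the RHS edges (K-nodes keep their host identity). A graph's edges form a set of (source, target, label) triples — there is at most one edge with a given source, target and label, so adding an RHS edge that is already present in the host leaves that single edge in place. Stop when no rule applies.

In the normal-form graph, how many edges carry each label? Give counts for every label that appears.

Answer: q:1 r:2

Rewrite trace:
[0] host  ⇒  10 nodes, 8 edges  {0-q->3 1-p->1 1-q->1 1-r->1 2-r->0 5-q->4 7-q->6 9-q->8}
[1] R0 @ {0↦3, 1↦1, 2↦0}  ⇒  9 nodes, 6 edges  {1-q->1 1-r->1 2-r->0 5-q->4 7-q->6 9-q->8}
[2] R2 @ {0↦4, 1↦5, 2↦2, 3↦1}  ⇒  7 nodes, 5 edges  {1-q->1 1-r->1 2-r->0 7-q->6 9-q->8}
[3] R2 @ {0↦6, 1↦7, 2↦2, 3↦1}  ⇒  5 nodes, 4 edges  {1-q->1 1-r->1 2-r->0 9-q->8}
[4] R2 @ {0↦8, 1↦9, 2↦2, 3↦1}  ⇒  3 nodes, 3 edges  {1-q->1 1-r->1 2-r->0}
halt: no rule applies after step 4
NF edges: [(1, 1, 'q'), (1, 1, 'r'), (2, 0, 'r')]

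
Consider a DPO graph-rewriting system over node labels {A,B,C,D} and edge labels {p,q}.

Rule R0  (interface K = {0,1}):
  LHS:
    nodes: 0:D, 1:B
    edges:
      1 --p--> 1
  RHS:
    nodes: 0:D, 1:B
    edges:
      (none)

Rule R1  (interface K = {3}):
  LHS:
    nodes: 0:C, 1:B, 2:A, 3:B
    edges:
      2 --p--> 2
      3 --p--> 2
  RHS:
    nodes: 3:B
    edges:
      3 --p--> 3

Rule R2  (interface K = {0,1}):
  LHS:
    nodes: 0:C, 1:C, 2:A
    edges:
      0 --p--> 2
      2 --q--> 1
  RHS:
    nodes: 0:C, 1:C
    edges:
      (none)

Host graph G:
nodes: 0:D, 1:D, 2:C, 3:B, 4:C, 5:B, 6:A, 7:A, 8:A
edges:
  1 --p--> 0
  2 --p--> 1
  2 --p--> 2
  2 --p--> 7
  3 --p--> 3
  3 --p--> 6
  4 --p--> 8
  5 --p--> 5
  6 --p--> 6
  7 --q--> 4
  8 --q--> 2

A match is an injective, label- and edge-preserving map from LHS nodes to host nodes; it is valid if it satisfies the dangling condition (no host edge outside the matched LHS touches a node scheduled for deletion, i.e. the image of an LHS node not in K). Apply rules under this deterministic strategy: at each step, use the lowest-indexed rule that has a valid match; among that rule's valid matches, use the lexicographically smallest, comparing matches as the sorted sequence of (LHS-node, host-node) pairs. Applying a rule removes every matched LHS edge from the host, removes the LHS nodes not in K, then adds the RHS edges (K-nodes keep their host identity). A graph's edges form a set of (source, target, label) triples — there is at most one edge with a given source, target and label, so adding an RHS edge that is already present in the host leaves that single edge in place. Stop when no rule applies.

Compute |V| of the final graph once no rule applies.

Answer: 4

Steps:
initial: |V|=9 |E|=11  E = 1-p->0 2-p->1 2-p->2 2-p->7 3-p->3 3-p->6 4-p->8 5-p->5 6-p->6 7-q->4 8-q->2
step 1: apply R0 at {0↦0, 1↦3}  → |V|=9 |E|=10  E = 1-p->0 2-p->1 2-p->2 2-p->7 3-p->6 4-p->8 5-p->5 6-p->6 7-q->4 8-q->2
step 2: apply R0 at {0↦0, 1↦5}  → |V|=9 |E|=9  E = 1-p->0 2-p->1 2-p->2 2-p->7 3-p->6 4-p->8 6-p->6 7-q->4 8-q->2
step 3: apply R2 at {0↦2, 1↦4, 2↦7}  → |V|=8 |E|=7  E = 1-p->0 2-p->1 2-p->2 3-p->6 4-p->8 6-p->6 8-q->2
step 4: apply R2 at {0↦4, 1↦2, 2↦8}  → |V|=7 |E|=5  E = 1-p->0 2-p->1 2-p->2 3-p->6 6-p->6
step 5: apply R1 at {0↦4, 1↦5, 2↦6, 3↦3}  → |V|=4 |E|=4  E = 1-p->0 2-p->1 2-p->2 3-p->3
step 6: apply R0 at {0↦0, 1↦3}  → |V|=4 |E|=3  E = 1-p->0 2-p->1 2-p->2
final graph: no rule applies after step 6
NF nodes: {0:D, 1:D, 2:C, 3:B}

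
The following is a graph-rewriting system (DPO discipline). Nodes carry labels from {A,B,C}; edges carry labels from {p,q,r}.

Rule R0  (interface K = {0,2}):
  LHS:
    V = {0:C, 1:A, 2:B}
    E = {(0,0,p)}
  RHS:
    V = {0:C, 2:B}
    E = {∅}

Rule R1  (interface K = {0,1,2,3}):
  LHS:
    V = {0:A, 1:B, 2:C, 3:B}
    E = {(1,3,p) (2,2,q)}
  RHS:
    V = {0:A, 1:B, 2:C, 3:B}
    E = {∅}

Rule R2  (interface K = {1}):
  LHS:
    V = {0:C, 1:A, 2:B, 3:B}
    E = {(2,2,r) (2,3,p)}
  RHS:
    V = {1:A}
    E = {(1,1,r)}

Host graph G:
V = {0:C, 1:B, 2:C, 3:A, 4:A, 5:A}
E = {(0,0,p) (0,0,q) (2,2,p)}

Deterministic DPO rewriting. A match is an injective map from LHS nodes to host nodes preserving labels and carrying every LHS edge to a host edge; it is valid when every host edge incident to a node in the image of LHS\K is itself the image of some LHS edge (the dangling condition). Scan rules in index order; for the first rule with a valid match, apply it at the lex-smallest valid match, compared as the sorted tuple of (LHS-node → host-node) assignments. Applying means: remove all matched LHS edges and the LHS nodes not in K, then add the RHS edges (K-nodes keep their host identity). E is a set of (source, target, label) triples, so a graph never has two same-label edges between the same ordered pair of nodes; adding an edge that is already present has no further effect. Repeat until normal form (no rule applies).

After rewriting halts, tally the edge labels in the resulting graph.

start.  V:6 E:3  edges: 0-p->0 0-q->0 2-p->2
1. fire R0 via {0↦0, 1↦3, 2↦1}  →  V:5 E:2  edges: 0-q->0 2-p->2
2. fire R0 via {0↦2, 1↦4, 2↦1}  →  V:4 E:1  edges: 0-q->0
final graph: no rule applies after step 2
NF edges: [(0, 0, 'q')]

Answer: q:1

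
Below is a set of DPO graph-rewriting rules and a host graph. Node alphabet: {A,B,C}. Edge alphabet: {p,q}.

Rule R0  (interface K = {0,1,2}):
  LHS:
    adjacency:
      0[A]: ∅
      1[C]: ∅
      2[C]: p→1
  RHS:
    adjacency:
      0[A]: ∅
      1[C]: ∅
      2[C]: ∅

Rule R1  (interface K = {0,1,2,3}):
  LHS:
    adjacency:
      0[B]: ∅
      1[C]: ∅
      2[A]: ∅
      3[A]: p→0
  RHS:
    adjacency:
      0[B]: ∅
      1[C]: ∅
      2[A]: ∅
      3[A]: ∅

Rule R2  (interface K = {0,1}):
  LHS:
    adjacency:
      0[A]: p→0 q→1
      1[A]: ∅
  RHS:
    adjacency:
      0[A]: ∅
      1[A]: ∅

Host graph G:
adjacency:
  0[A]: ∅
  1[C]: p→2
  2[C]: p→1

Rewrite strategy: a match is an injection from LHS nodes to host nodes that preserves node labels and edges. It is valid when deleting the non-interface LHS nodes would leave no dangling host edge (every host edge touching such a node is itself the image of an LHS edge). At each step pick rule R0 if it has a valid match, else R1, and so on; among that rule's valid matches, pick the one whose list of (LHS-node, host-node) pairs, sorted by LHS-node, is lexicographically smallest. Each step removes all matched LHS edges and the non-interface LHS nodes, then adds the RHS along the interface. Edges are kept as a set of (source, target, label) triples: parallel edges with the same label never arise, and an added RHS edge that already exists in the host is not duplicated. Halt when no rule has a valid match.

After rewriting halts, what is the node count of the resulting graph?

Answer: 3

Steps:
start.  V:3 E:2  edges: 1-p->2 2-p->1
1. fire R0 via {0↦0, 1↦1, 2↦2}  →  V:3 E:1  edges: 1-p->2
2. fire R0 via {0↦0, 1↦2, 2↦1}  →  V:3 E:0  edges: ∅
normal form: no rule applies after step 2
NF nodes: {0:A, 1:C, 2:C}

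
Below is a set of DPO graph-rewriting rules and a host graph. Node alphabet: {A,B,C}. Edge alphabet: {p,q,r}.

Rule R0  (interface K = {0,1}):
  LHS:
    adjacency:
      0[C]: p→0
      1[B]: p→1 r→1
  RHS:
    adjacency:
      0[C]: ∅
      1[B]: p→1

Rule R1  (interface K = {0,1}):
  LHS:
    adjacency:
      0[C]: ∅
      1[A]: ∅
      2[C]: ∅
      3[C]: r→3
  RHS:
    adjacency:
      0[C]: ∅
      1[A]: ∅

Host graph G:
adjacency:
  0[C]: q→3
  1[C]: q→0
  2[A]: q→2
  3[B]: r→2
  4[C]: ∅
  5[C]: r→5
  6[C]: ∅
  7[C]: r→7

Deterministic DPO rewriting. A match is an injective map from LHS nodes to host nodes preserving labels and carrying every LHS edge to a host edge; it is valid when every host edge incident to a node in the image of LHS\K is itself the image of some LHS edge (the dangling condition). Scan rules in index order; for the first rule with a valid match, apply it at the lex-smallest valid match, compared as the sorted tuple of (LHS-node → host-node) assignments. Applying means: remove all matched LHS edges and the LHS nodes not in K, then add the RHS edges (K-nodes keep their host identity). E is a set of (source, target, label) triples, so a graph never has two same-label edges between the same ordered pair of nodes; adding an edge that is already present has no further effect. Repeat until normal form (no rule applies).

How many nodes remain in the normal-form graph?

Answer: 4

Derivation:
start.  V:8 E:6  edges: 0-q->3 1-q->0 2-q->2 3-r->2 5-r->5 7-r->7
1. fire R1 via {0↦0, 1↦2, 2↦4, 3↦5}  →  V:6 E:5  edges: 0-q->3 1-q->0 2-q->2 3-r->2 7-r->7
2. fire R1 via {0↦0, 1↦2, 2↦6, 3↦7}  →  V:4 E:4  edges: 0-q->3 1-q->0 2-q->2 3-r->2
normal form: no rule applies after step 2
NF nodes: {0:C, 1:C, 2:A, 3:B}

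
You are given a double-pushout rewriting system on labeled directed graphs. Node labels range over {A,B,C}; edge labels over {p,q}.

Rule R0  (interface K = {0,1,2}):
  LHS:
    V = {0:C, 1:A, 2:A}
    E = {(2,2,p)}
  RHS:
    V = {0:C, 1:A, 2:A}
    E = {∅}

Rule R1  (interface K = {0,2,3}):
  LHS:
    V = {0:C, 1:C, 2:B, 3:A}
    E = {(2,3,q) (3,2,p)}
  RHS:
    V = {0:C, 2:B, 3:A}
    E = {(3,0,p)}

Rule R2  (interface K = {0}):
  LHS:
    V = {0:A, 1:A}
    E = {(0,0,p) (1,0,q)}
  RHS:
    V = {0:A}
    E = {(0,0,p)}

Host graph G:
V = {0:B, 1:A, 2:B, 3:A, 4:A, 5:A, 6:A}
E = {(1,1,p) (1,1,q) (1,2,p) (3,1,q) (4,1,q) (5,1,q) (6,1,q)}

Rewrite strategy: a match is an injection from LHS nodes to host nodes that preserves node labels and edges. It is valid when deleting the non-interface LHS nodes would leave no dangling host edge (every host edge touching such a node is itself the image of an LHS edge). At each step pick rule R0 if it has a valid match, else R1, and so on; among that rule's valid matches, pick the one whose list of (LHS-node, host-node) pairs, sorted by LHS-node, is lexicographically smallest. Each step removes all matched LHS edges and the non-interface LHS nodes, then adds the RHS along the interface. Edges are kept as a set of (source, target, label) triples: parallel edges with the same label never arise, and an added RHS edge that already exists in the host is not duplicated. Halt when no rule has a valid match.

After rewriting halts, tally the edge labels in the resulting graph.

Answer: p:2 q:1

Rewrite trace:
initial: |V|=7 |E|=7  E = 1-p->1 1-q->1 1-p->2 3-q->1 4-q->1 5-q->1 6-q->1
step 1: apply R2 at {0↦1, 1↦3}  → |V|=6 |E|=6  E = 1-p->1 1-q->1 1-p->2 4-q->1 5-q->1 6-q->1
step 2: apply R2 at {0↦1, 1↦4}  → |V|=5 |E|=5  E = 1-p->1 1-q->1 1-p->2 5-q->1 6-q->1
step 3: apply R2 at {0↦1, 1↦5}  → |V|=4 |E|=4  E = 1-p->1 1-q->1 1-p->2 6-q->1
step 4: apply R2 at {0↦1, 1↦6}  → |V|=3 |E|=3  E = 1-p->1 1-q->1 1-p->2
final graph: no rule applies after step 4
NF edges: [(1, 1, 'p'), (1, 1, 'q'), (1, 2, 'p')]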